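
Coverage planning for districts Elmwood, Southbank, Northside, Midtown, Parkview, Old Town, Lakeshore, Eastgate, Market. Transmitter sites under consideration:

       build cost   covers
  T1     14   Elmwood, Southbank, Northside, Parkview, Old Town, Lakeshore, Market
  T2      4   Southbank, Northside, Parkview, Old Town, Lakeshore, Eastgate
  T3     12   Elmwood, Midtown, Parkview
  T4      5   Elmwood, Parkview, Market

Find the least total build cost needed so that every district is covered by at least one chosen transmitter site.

T2, T3, T4 cover every district at build cost 4 + 12 + 5 = 21.
Any cover uses at least 3 transmitter sites; among all covering selections none totals below 21.

21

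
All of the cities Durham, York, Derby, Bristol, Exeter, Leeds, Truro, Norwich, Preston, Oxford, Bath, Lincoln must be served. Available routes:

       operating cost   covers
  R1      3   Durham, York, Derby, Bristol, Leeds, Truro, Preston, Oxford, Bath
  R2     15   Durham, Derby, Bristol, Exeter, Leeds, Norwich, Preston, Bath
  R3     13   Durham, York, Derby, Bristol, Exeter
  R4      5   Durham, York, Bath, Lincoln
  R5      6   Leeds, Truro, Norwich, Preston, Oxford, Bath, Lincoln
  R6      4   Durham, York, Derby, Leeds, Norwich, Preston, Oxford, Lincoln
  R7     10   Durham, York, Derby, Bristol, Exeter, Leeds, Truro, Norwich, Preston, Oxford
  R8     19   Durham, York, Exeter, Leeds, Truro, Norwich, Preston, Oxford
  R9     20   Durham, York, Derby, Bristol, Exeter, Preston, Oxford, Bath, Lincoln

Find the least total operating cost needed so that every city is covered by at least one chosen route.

R4, R7 cover every city at operating cost 5 + 10 = 15.
Any cover uses at least 2 routes; among all covering selections none totals below 15.
Greedy by coverage-per-operating cost would pick R1, R6, R7 for 17 — worse than the optimum 15.

15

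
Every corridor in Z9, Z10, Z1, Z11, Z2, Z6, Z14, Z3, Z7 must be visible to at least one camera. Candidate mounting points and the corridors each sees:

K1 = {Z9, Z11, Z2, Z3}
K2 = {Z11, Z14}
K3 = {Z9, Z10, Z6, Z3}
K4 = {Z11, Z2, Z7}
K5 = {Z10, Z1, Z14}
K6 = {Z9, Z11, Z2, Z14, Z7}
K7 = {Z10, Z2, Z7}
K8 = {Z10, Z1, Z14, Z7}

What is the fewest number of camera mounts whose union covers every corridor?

K1, K3, K8 together cover {Z9, Z10, Z1, Z11, Z2, Z6, Z14, Z3, Z7} — every corridor.
No 2 of the 8 camera mounts cover everything (all 28 pairs fall short), so 3 is minimum.

3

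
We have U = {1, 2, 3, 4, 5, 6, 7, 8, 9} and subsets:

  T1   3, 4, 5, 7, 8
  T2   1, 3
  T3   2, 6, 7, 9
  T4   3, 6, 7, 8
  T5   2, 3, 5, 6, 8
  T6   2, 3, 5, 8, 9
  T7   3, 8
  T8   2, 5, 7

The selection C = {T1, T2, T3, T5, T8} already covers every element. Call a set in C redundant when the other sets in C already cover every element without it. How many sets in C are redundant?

Drop T1: 4 uncovered — not redundant.
Drop T2: 1 uncovered — not redundant.
Drop T3: 9 uncovered — not redundant.
Drop T5: the rest still cover every element — redundant.
Drop T8: the rest still cover every element — redundant.
2 redundant: T5, T8.

2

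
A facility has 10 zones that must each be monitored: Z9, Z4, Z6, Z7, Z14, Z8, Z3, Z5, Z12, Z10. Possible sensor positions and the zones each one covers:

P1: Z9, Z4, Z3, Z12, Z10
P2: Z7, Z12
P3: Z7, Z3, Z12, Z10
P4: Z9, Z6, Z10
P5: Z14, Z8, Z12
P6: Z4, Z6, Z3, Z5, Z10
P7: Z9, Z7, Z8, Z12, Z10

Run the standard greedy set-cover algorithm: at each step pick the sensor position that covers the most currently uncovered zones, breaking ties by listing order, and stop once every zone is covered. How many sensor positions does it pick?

Pick 1: P1 covers 5 new zones (Z9, Z4, Z3, Z12, Z10).
Pick 2: P5 covers 2 new zones (Z14, Z8).
Pick 3: P6 covers 2 new zones (Z6, Z5).
Pick 4: P2 covers 1 new zones (Z7).
Greedy uses 4 sensor positions. (The true minimum is 3.)

4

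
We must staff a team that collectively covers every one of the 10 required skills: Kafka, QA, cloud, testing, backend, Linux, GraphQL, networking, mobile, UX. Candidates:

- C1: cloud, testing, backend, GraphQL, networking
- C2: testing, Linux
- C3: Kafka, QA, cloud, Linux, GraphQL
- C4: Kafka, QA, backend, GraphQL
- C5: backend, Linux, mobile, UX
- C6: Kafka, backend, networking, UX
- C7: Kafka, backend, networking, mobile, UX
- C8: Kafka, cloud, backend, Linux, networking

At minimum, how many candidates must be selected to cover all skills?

3

C1, C3, C5 together cover {Kafka, QA, cloud, testing, backend, Linux, GraphQL, networking, mobile, UX} — every skill.
No 2 of the 8 candidates cover everything (all 28 pairs fall short), so 3 is minimum.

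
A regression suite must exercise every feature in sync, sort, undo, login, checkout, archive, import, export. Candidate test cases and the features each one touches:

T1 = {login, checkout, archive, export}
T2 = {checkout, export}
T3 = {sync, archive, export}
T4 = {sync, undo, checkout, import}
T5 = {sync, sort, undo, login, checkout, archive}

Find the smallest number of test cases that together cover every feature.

3

T1, T4, T5 together cover {sync, sort, undo, login, checkout, archive, import, export} — every feature.
No 2 of the 5 test cases cover everything (all 10 pairs fall short), so 3 is minimum.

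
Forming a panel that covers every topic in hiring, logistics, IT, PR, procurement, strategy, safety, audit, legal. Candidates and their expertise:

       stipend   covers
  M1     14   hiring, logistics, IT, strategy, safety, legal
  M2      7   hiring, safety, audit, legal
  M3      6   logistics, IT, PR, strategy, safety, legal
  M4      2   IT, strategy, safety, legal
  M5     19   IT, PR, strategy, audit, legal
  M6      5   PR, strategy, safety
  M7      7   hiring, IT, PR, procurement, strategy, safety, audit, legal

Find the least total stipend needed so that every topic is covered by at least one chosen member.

M3, M7 cover every topic at stipend 6 + 7 = 13.
Any cover uses at least 2 members; among all covering selections none totals below 13.

13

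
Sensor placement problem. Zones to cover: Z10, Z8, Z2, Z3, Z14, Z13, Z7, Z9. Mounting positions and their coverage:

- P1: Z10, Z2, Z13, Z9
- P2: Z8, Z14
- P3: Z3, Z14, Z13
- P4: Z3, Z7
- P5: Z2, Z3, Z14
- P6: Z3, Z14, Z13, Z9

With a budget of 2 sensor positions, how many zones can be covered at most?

6

Choosing P1, P2 covers {Z10, Z8, Z2, Z14, Z13, Z9} — 6 zones.
No choice of 2 sensor positions does better; here Z3, Z7 are left uncovered.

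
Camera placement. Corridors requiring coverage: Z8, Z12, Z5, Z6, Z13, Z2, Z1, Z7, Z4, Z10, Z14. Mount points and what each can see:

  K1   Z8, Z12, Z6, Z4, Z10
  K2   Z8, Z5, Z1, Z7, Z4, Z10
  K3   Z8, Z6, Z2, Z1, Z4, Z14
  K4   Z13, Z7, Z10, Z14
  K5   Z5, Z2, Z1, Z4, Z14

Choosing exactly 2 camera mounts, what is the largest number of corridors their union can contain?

9

Choosing K1, K5 covers {Z8, Z12, Z5, Z6, Z2, Z1, Z4, Z10, Z14} — 9 corridors.
No choice of 2 camera mounts does better; here Z13, Z7 are left uncovered.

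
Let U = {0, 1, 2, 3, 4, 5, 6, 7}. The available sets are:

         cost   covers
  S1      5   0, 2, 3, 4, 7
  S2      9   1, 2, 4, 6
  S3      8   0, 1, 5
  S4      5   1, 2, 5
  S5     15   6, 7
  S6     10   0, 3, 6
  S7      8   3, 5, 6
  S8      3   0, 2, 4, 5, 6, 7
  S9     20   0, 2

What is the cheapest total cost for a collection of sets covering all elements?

13

S1, S4, S8 cover every element at cost 5 + 5 + 3 = 13.
Any cover uses at least 3 sets; among all covering selections none totals below 13.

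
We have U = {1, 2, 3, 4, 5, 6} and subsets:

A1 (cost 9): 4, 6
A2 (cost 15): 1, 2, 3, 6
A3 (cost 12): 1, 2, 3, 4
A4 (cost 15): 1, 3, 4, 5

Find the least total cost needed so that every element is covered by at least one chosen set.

A2, A4 cover every element at cost 15 + 15 = 30.
Any cover uses at least 2 sets; among all covering selections none totals below 30.

30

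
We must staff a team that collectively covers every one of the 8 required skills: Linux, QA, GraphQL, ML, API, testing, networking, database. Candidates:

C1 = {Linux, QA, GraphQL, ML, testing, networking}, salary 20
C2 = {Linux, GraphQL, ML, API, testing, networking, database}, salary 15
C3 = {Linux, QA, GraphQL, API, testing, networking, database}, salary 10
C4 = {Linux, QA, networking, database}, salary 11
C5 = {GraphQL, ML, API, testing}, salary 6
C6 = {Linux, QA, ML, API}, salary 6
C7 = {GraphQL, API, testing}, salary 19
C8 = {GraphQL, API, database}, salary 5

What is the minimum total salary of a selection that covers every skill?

16

C3, C5 cover every skill at salary 10 + 6 = 16.
Any cover uses at least 2 candidates; among all covering selections none totals below 16.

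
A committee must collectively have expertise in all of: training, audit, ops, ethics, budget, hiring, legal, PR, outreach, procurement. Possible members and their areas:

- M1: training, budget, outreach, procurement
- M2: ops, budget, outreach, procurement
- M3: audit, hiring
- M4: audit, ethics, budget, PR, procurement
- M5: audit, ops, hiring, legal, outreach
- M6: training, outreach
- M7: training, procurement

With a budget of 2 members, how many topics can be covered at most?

Choosing M4, M5 covers {audit, ops, ethics, budget, hiring, legal, PR, outreach, procurement} — 9 topics.
No choice of 2 members does better; here training is left uncovered.

9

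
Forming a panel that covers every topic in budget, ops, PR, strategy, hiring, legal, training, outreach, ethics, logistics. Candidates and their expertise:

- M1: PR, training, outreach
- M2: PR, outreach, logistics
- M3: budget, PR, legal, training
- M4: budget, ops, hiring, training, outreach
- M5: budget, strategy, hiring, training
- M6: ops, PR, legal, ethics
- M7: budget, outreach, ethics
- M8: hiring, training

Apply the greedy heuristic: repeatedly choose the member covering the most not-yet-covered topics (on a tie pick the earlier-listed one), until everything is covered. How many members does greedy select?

4

Pick 1: M4 covers 5 new topics (budget, ops, hiring, training, outreach).
Pick 2: M6 covers 3 new topics (PR, legal, ethics).
Pick 3: M2 covers 1 new topics (logistics).
Pick 4: M5 covers 1 new topics (strategy).
Greedy uses 4 members. (The true minimum is 3.)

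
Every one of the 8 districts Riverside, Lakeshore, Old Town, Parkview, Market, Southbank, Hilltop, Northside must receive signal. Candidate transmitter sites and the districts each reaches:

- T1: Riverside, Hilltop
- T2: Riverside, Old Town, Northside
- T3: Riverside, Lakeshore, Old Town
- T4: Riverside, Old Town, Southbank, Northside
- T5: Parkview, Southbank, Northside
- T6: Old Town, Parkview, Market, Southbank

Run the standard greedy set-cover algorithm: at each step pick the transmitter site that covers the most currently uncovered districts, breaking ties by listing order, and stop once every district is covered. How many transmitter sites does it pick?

4

Pick 1: T4 covers 4 new districts (Riverside, Old Town, Southbank, Northside).
Pick 2: T6 covers 2 new districts (Parkview, Market).
Pick 3: T1 covers 1 new districts (Hilltop).
Pick 4: T3 covers 1 new districts (Lakeshore).
Greedy uses 4 transmitter sites.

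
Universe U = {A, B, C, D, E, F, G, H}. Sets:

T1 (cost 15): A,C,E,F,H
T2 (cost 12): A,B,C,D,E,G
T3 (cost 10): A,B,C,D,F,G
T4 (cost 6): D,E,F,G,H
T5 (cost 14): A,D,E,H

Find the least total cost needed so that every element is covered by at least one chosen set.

T3, T4 cover every element at cost 10 + 6 = 16.
Any cover uses at least 2 sets; among all covering selections none totals below 16.

16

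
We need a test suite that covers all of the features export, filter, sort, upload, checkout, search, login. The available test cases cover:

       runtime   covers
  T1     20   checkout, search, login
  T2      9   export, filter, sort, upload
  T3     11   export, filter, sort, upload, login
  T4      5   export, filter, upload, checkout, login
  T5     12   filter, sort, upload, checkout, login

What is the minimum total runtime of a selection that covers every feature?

29

T1, T2 cover every feature at runtime 20 + 9 = 29.
Any cover uses at least 2 test cases; among all covering selections none totals below 29.
Greedy by coverage-per-runtime would pick T4, T2, T1 for 34 — worse than the optimum 29.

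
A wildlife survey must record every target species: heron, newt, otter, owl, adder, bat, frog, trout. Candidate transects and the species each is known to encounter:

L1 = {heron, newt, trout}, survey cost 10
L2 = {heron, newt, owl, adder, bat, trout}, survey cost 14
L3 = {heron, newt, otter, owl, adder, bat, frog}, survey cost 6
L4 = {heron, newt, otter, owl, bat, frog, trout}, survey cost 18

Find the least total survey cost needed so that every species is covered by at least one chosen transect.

16

L1, L3 cover every species at survey cost 10 + 6 = 16.
Any cover uses at least 2 transects; among all covering selections none totals below 16.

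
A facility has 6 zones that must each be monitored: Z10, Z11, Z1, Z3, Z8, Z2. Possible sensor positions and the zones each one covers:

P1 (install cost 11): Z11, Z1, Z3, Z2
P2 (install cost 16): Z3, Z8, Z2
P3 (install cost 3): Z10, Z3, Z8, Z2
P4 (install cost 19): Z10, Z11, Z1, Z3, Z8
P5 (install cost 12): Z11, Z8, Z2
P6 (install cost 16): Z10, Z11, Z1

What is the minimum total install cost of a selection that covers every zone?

P1, P3 cover every zone at install cost 11 + 3 = 14.
Any cover uses at least 2 sensor positions; among all covering selections none totals below 14.

14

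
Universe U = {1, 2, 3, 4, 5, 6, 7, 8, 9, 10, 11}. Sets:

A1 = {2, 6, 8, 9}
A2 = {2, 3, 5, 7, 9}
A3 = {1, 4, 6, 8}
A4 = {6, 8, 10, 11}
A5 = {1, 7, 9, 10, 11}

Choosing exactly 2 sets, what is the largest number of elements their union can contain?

9

Choosing A2, A3 covers {1, 2, 3, 4, 5, 6, 7, 8, 9} — 9 elements.
No choice of 2 sets does better; here 10, 11 are left uncovered.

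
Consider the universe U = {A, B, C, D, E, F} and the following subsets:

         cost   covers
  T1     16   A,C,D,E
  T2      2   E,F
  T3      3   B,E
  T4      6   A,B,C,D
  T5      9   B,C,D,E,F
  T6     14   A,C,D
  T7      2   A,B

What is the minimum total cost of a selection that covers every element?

8

T2, T4 cover every element at cost 2 + 6 = 8.
Any cover uses at least 2 sets; among all covering selections none totals below 8.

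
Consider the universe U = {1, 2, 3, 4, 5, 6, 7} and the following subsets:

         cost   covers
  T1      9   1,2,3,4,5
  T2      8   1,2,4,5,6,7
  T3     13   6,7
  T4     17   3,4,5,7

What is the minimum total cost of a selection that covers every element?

17

T1, T2 cover every element at cost 9 + 8 = 17.
Any cover uses at least 2 sets; among all covering selections none totals below 17.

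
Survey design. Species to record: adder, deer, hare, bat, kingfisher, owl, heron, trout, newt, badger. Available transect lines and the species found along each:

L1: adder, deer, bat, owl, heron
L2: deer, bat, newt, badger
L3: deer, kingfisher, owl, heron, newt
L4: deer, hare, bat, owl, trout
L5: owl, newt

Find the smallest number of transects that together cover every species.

L1, L2, L3, L4 together cover {adder, deer, hare, bat, kingfisher, owl, heron, trout, newt, badger} — every species.
No 3 of the 5 transects cover everything (all 10 triples fall short), so 4 is minimum.

4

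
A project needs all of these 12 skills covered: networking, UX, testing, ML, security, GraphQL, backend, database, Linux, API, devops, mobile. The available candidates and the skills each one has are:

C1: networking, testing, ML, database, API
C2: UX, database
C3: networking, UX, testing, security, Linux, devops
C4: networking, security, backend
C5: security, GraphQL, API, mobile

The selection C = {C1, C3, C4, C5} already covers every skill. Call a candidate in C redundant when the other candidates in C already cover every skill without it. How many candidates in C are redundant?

Drop C1: ML, database uncovered — not redundant.
Drop C3: UX, Linux, devops uncovered — not redundant.
Drop C4: backend uncovered — not redundant.
Drop C5: GraphQL, mobile uncovered — not redundant.
None of the candidates in C is redundant.

0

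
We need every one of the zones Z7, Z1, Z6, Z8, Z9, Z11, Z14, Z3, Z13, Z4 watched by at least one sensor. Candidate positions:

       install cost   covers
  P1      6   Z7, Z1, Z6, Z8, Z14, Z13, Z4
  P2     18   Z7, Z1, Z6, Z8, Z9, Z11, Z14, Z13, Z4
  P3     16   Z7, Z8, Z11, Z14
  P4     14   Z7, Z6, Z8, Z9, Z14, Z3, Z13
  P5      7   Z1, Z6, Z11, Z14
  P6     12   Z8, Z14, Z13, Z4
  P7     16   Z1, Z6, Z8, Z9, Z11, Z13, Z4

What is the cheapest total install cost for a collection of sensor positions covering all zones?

27

P1, P4, P5 cover every zone at install cost 6 + 14 + 7 = 27.
Any cover uses at least 2 sensor positions; among all covering selections none totals below 27.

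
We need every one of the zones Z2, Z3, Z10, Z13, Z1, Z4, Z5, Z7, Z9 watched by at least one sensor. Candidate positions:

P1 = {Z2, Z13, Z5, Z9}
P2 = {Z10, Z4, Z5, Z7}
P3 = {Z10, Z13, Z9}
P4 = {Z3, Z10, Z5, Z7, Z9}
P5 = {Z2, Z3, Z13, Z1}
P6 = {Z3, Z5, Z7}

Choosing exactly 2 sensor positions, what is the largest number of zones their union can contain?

8

Choosing P2, P5 covers {Z2, Z3, Z10, Z13, Z1, Z4, Z5, Z7} — 8 zones.
No choice of 2 sensor positions does better; here Z9 is left uncovered.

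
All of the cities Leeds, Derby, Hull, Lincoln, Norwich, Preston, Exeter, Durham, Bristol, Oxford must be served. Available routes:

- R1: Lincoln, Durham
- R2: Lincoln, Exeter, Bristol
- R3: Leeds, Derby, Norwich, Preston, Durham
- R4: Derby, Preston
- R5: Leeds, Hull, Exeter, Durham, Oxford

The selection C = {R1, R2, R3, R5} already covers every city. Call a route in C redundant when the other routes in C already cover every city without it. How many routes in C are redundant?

Drop R1: the rest still cover every city — redundant.
Drop R2: Bristol uncovered — not redundant.
Drop R3: Derby, Norwich, Preston uncovered — not redundant.
Drop R5: Hull, Oxford uncovered — not redundant.
1 redundant: R1.

1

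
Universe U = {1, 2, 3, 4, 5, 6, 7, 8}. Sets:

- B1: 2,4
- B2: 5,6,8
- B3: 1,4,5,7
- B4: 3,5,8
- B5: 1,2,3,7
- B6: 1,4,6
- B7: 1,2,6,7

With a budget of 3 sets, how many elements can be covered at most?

8

Choosing B1, B2, B5 covers {1, 2, 3, 4, 5, 6, 7, 8} — 8 elements.
That is all 8 elements.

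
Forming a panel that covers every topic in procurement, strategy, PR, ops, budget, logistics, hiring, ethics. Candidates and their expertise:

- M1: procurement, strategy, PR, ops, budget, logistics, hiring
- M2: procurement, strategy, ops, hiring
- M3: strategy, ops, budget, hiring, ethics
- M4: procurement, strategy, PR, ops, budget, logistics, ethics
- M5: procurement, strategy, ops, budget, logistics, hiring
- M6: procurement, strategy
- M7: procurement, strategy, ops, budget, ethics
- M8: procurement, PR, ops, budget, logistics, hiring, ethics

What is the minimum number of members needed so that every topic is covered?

M1, M3 together cover {procurement, strategy, PR, ops, budget, logistics, hiring, ethics} — every topic.
No single member contains all 8 topics, so 2 is optimal.

2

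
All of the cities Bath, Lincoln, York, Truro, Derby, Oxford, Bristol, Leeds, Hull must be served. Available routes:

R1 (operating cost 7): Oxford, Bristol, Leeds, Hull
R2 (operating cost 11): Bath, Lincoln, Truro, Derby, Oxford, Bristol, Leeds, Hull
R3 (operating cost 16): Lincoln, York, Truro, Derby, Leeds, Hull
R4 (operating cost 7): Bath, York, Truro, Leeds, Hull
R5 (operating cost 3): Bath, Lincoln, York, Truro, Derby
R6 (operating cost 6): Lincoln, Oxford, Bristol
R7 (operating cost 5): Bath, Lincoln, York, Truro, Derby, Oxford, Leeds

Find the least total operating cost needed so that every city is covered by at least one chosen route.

10

R1, R5 cover every city at operating cost 7 + 3 = 10.
Any cover uses at least 2 routes; among all covering selections none totals below 10.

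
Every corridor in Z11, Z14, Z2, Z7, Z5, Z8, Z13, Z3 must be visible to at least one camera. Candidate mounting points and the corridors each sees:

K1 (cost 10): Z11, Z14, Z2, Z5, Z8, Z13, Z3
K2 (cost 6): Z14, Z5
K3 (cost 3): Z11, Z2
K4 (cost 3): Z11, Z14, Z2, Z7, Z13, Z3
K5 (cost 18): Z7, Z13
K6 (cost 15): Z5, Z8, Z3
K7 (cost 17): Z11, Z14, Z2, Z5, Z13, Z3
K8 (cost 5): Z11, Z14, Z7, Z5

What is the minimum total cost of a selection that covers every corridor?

K1, K4 cover every corridor at cost 10 + 3 = 13.
Any cover uses at least 2 camera mounts; among all covering selections none totals below 13.

13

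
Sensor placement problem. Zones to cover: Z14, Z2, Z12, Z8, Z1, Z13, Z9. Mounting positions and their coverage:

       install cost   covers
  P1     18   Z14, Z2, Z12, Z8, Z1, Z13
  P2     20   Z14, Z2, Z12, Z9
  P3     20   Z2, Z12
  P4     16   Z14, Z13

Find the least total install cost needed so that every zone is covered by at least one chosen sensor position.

38

P1, P2 cover every zone at install cost 18 + 20 = 38.
Any cover uses at least 2 sensor positions; among all covering selections none totals below 38.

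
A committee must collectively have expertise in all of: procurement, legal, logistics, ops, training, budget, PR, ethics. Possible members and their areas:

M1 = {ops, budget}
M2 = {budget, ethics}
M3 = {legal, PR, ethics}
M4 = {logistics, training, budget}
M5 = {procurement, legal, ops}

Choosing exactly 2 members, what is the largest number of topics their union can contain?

6

Choosing M3, M4 covers {legal, logistics, training, budget, PR, ethics} — 6 topics.
No choice of 2 members does better; here procurement, ops are left uncovered.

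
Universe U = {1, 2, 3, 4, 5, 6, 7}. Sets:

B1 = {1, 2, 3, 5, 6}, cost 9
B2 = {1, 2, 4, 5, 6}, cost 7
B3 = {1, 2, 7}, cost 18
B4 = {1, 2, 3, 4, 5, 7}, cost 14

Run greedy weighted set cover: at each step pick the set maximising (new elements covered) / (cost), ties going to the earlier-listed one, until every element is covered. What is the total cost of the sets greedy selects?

21

Pick 1: B2 adds 5 new (1, 2, 4, 5, 6) at cost 7 (ratio 5/7).
Pick 2: B4 adds 2 new (3, 7) at cost 14 (ratio 2/14).
Greedy total cost: 7 + 14 = 21.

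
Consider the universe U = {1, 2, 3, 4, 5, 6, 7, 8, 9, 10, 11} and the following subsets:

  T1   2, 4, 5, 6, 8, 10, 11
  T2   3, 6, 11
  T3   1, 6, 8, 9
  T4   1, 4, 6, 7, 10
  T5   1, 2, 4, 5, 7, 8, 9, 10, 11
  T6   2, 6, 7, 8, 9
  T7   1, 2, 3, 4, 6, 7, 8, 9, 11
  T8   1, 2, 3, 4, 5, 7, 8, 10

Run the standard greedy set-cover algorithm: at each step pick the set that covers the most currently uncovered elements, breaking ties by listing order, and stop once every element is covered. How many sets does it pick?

Pick 1: T5 covers 9 new elements (1, 2, 4, 5, 7, 8, 9, 10, 11).
Pick 2: T2 covers 2 new elements (3, 6).
Greedy uses 2 sets.

2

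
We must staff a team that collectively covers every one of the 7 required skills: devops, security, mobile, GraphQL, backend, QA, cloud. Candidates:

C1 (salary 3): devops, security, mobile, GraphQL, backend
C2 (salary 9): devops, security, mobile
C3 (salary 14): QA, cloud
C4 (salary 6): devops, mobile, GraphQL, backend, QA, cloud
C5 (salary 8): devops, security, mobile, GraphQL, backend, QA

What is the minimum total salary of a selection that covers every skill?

C1, C4 cover every skill at salary 3 + 6 = 9.
Any cover uses at least 2 candidates; among all covering selections none totals below 9.

9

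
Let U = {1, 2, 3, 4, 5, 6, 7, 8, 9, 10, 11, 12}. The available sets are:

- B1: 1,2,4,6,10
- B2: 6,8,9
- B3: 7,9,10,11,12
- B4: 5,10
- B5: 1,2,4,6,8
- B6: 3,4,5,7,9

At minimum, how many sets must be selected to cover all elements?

3

B3, B5, B6 together cover {1, 2, 3, 4, 5, 6, 7, 8, 9, 10, 11, 12} — every element.
No 2 of the 6 sets cover everything (all 15 pairs fall short), so 3 is minimum.
Greedy (largest uncovered first) would take B1, B3, B6, B2 — 4 sets — but 3 suffice.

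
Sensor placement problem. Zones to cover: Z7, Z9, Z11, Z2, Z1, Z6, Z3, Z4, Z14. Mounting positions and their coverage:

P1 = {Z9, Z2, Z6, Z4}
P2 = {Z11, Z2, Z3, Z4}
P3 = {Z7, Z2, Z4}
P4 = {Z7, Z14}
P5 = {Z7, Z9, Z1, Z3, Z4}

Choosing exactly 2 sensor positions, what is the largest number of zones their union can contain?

7

Choosing P1, P5 covers {Z7, Z9, Z2, Z1, Z6, Z3, Z4} — 7 zones.
No choice of 2 sensor positions does better; here Z11, Z14 are left uncovered.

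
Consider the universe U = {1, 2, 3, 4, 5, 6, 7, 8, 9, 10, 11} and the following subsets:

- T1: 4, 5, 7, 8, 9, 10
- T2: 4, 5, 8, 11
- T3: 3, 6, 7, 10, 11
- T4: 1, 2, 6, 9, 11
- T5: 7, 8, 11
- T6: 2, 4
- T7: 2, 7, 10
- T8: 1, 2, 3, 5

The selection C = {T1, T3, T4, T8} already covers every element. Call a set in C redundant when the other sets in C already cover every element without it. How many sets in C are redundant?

3

Drop T1: 4, 8 uncovered — not redundant.
Drop T3: the rest still cover every element — redundant.
Drop T4: the rest still cover every element — redundant.
Drop T8: the rest still cover every element — redundant.
3 redundant: T3, T4, T8.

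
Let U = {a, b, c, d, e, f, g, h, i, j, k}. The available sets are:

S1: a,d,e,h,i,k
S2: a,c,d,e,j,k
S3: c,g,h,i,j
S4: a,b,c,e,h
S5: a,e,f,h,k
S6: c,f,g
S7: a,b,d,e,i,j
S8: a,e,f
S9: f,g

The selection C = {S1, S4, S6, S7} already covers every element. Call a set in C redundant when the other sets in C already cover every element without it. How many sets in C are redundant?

1

Drop S1: k uncovered — not redundant.
Drop S4: the rest still cover every element — redundant.
Drop S6: f, g uncovered — not redundant.
Drop S7: j uncovered — not redundant.
1 redundant: S4.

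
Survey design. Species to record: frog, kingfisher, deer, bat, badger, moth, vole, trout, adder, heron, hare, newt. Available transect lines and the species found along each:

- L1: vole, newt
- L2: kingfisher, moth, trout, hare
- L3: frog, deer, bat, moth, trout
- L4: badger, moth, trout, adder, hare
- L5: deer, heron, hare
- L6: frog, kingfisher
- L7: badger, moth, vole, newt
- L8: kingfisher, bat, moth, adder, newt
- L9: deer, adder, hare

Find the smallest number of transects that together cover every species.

4

L3, L5, L7, L8 together cover {frog, kingfisher, deer, bat, badger, moth, vole, trout, adder, heron, hare, newt} — every species.
No 3 of the 9 transects cover everything (all 84 triples fall short), so 4 is minimum.
Greedy (largest uncovered first) would take L3, L4, L1, L2, L5 — 5 transects — but 4 suffice.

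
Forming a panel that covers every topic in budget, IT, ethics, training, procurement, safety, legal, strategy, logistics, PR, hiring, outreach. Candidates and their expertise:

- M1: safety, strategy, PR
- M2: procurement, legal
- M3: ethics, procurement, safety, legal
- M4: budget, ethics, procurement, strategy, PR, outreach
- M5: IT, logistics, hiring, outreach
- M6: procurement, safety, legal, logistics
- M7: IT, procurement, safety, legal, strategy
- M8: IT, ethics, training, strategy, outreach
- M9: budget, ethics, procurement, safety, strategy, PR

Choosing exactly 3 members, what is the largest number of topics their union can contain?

Choosing M2, M5, M9 covers {budget, IT, ethics, procurement, safety, legal, strategy, logistics, PR, hiring, outreach} — 11 topics.
No choice of 3 members does better; here training is left uncovered.

11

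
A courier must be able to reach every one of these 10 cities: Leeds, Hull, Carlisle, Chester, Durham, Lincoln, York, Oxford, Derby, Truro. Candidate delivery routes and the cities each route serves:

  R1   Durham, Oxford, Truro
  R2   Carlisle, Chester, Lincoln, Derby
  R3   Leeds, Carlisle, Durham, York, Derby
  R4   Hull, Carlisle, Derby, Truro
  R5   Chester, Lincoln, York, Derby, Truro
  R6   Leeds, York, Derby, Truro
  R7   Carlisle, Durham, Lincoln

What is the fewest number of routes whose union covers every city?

4

R1, R2, R3, R4 together cover {Leeds, Hull, Carlisle, Chester, Durham, Lincoln, York, Oxford, Derby, Truro} — every city.
No 3 of the 7 routes cover everything (all 35 triples fall short), so 4 is minimum.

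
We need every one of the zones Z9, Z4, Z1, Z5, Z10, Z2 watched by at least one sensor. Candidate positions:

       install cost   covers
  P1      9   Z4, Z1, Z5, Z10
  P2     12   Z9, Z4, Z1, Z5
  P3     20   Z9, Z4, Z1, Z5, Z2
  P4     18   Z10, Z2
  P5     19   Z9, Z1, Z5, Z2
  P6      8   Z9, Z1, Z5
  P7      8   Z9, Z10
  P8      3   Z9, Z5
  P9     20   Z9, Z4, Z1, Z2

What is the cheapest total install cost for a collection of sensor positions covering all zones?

28

P1, P5 cover every zone at install cost 9 + 19 = 28.
Any cover uses at least 2 sensor positions; among all covering selections none totals below 28.
Greedy by coverage-per-install cost would pick P8, P1, P4 for 30 — worse than the optimum 28.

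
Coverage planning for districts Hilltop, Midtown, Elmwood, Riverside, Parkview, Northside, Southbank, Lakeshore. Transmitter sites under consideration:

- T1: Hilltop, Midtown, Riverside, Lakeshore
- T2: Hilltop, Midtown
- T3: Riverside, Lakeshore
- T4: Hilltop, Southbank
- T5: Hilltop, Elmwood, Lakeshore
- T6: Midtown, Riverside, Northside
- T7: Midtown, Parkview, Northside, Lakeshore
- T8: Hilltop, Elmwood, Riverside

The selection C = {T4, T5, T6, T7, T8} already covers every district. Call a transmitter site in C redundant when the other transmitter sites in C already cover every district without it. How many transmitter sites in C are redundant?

3

Drop T4: Southbank uncovered — not redundant.
Drop T5: the rest still cover every district — redundant.
Drop T6: the rest still cover every district — redundant.
Drop T7: Parkview uncovered — not redundant.
Drop T8: the rest still cover every district — redundant.
3 redundant: T5, T6, T8.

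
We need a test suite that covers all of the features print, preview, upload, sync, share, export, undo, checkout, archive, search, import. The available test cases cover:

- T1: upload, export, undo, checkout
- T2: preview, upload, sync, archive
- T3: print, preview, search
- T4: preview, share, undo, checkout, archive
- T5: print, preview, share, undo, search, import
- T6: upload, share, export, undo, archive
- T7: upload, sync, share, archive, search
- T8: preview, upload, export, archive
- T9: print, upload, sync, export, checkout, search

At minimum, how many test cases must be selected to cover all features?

3

T1, T2, T5 together cover {print, preview, upload, sync, share, export, undo, checkout, archive, search, import} — every feature.
No 2 of the 9 test cases cover everything (all 36 pairs fall short), so 3 is minimum.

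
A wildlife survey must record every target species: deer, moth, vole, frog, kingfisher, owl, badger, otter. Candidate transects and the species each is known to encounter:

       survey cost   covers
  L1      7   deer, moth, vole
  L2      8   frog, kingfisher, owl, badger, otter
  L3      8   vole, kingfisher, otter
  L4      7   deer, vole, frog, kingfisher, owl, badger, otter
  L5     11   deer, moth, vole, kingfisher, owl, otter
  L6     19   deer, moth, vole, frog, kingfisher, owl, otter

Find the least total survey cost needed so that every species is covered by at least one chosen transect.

L1, L4 cover every species at survey cost 7 + 7 = 14.
Any cover uses at least 2 transects; among all covering selections none totals below 14.

14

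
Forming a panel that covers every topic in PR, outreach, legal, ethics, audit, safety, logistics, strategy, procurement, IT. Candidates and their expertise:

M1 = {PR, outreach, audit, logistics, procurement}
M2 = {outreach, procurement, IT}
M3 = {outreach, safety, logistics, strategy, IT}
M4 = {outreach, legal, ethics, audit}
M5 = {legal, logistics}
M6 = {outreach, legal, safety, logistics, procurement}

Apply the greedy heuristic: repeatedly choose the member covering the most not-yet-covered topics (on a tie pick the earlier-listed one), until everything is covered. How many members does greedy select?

3

Pick 1: M1 covers 5 new topics (PR, outreach, audit, logistics, procurement).
Pick 2: M3 covers 3 new topics (safety, strategy, IT).
Pick 3: M4 covers 2 new topics (legal, ethics).
Greedy uses 3 members.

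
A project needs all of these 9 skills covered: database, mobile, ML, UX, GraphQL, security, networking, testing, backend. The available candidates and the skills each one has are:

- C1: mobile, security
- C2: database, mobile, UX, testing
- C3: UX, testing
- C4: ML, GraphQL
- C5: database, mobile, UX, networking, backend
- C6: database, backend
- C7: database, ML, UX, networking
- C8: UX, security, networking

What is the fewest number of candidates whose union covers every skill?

C1, C2, C4, C5 together cover {database, mobile, ML, UX, GraphQL, security, networking, testing, backend} — every skill.
No 3 of the 8 candidates cover everything (all 56 triples fall short), so 4 is minimum.

4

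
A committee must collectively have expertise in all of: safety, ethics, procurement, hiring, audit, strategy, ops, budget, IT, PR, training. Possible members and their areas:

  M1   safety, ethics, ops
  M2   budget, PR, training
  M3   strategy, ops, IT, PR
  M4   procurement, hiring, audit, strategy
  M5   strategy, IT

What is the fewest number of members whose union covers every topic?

M1, M2, M3, M4 together cover {safety, ethics, procurement, hiring, audit, strategy, ops, budget, IT, PR, training} — every topic.
No 3 of the 5 members cover everything (all 10 triples fall short), so 4 is minimum.

4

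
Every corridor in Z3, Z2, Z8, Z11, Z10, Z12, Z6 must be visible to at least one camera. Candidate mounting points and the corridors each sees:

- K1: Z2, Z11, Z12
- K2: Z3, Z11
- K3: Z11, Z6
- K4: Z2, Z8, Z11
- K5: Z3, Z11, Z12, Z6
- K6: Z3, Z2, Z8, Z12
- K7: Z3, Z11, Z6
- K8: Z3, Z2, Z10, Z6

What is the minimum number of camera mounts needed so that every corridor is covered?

3

K1, K4, K8 together cover {Z3, Z2, Z8, Z11, Z10, Z12, Z6} — every corridor.
No 2 of the 8 camera mounts cover everything (all 28 pairs fall short), so 3 is minimum.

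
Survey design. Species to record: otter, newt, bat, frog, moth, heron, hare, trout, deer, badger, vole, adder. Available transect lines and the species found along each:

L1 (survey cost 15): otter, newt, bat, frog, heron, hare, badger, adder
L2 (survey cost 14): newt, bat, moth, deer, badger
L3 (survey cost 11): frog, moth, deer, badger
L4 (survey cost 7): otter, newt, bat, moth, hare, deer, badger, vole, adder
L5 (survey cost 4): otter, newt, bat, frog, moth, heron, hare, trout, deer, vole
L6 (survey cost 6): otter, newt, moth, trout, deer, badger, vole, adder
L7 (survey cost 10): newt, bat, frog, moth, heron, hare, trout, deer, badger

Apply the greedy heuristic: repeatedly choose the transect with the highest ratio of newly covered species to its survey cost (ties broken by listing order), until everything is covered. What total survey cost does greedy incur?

Pick 1: L5 adds 10 new (otter, newt, bat, frog, moth, heron, hare, trout, deer, vole) at survey cost 4 (ratio 10/4).
Pick 2: L6 adds 2 new (badger, adder) at survey cost 6 (ratio 2/6).
Greedy total survey cost: 4 + 6 = 10.

10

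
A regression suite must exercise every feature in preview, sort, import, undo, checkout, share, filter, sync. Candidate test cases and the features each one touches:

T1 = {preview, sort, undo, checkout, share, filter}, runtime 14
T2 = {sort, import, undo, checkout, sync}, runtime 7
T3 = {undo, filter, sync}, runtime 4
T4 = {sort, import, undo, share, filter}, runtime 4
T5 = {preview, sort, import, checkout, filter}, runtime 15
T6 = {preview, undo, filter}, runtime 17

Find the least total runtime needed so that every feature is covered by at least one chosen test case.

T1, T2 cover every feature at runtime 14 + 7 = 21.
Any cover uses at least 2 test cases; among all covering selections none totals below 21.
Greedy by coverage-per-runtime would pick T4, T2, T1 for 25 — worse than the optimum 21.

21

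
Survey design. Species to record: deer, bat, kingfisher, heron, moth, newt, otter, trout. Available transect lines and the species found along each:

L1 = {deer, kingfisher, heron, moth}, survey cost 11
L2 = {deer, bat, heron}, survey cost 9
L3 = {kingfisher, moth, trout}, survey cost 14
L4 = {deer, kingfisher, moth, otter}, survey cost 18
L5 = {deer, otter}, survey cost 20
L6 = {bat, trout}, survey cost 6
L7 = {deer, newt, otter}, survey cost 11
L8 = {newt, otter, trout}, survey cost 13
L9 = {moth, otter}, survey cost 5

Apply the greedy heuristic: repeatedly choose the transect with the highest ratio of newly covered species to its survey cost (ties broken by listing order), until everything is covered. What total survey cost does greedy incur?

42

Pick 1: L9 adds 2 new (moth, otter) at survey cost 5 (ratio 2/5).
Pick 2: L2 adds 3 new (deer, bat, heron) at survey cost 9 (ratio 3/9).
Pick 3: L6 adds 1 new (trout) at survey cost 6 (ratio 1/6).
Pick 4: L1 adds 1 new (kingfisher) at survey cost 11 (ratio 1/11).
Pick 5: L7 adds 1 new (newt) at survey cost 11 (ratio 1/11).
Greedy total survey cost: 5 + 9 + 6 + 11 + 11 = 42. (The true optimum is 28, so greedy overshoots here.)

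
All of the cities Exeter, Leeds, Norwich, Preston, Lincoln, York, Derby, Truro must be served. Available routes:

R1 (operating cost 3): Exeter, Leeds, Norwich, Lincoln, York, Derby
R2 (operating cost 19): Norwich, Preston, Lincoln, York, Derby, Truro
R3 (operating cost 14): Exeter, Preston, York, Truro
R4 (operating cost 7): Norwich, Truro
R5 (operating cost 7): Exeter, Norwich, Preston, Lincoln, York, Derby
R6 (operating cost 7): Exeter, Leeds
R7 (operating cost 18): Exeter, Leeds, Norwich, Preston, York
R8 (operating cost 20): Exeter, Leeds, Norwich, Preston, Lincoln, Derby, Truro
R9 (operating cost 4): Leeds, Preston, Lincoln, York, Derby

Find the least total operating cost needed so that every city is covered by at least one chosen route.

R1, R4, R9 cover every city at operating cost 3 + 7 + 4 = 14.
Any cover uses at least 2 routes; among all covering selections none totals below 14.

14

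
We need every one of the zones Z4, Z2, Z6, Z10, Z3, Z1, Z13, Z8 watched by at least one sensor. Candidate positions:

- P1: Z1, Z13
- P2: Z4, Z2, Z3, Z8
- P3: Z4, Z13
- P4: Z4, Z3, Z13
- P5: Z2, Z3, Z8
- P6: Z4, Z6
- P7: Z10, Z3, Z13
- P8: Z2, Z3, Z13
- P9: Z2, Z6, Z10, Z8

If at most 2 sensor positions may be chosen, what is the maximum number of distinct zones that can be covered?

7

Choosing P4, P9 covers {Z4, Z2, Z6, Z10, Z3, Z13, Z8} — 7 zones.
No choice of 2 sensor positions does better; here Z1 is left uncovered.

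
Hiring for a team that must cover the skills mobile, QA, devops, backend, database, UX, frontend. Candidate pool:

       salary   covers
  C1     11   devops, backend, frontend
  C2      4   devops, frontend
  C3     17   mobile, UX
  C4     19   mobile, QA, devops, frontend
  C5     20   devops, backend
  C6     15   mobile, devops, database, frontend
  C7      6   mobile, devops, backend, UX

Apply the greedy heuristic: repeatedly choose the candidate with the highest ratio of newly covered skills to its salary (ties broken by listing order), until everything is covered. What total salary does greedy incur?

44

Pick 1: C7 adds 4 new (mobile, devops, backend, UX) at salary 6 (ratio 4/6).
Pick 2: C2 adds 1 new (frontend) at salary 4 (ratio 1/4).
Pick 3: C6 adds 1 new (database) at salary 15 (ratio 1/15).
Pick 4: C4 adds 1 new (QA) at salary 19 (ratio 1/19).
Greedy total salary: 6 + 4 + 15 + 19 = 44. (The true optimum is 40, so greedy overshoots here.)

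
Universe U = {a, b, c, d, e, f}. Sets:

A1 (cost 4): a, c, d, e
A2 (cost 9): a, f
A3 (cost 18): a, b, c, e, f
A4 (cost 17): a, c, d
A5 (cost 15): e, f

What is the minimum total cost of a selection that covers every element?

A1, A3 cover every element at cost 4 + 18 = 22.
Any cover uses at least 2 sets; among all covering selections none totals below 22.
Greedy by coverage-per-cost would pick A1, A2, A3 for 31 — worse than the optimum 22.

22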